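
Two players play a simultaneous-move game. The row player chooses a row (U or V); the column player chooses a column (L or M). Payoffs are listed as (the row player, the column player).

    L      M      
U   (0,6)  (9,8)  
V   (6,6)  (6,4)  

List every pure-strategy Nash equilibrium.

(U, M) and (V, L)

Check mutual best responses: a cell is a NE iff neither player can gain by unilaterally deviating.
The row player's best responses — vs L: V (payoff 6); vs M: U (payoff 9).
The column player's best responses — vs U: M (payoff 8); vs V: L (payoff 6).
Mutual best responses occur at (U, M) and (V, L); at each, neither player gains by switching.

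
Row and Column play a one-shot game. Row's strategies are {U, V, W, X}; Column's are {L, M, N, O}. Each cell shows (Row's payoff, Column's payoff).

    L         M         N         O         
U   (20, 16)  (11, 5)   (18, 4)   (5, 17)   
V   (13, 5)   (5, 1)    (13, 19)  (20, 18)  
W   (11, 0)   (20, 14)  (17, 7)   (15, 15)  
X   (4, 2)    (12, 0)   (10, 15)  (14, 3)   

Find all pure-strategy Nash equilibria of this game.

None

Find each player's best response to every opponent strategy; NE are the intersections.
Row's best responses — vs L: U (payoff 20); vs M: W (payoff 20); vs N: U (payoff 18); vs O: V (payoff 20).
Column's best responses — vs U: O (payoff 17); vs V: N (payoff 19); vs W: O (payoff 15); vs X: N (payoff 15).
No cell has both players best-responding. For instance, Row's best reply to O is V, but against V Column prefers N over O.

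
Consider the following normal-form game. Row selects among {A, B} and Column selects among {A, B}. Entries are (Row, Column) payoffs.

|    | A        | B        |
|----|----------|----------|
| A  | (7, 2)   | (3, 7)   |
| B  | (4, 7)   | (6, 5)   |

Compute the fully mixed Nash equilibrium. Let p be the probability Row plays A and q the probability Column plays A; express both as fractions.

In a mixed NE each player is indifferent between their pure strategies, so the opponent's mix sets the indifference.
Column indifferent between A and B: p·2 + (1−p)·7 = p·7 + (1−p)·5 ⟹ 7 + (-5)p = 5 + 2p ⟹ p = 2/7.
Row indifferent between A and B: q·7 + (1−q)·3 = q·4 + (1−q)·6 ⟹ 3 + 4q = 6 + (-2)q ⟹ q = 1/2.

p = 2/7, q = 1/2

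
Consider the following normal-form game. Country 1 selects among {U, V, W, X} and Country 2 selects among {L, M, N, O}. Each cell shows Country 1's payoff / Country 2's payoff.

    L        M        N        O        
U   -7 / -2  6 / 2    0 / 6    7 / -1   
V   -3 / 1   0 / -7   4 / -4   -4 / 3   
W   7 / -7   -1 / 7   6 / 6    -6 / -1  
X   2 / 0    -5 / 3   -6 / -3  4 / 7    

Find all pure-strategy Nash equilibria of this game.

No pure-strategy Nash equilibrium

Check mutual best responses: a cell is a NE iff neither player can gain by unilaterally deviating.
Country 1's best responses — vs L: W (payoff 7); vs M: U (payoff 6); vs N: W (payoff 6); vs O: U (payoff 7).
Country 2's best responses — vs U: N (payoff 6); vs V: O (payoff 3); vs W: M (payoff 7); vs X: O (payoff 7).
No cell has both players best-responding. For instance, Country 1's best reply to N is W, but against W Country 2 prefers M over N.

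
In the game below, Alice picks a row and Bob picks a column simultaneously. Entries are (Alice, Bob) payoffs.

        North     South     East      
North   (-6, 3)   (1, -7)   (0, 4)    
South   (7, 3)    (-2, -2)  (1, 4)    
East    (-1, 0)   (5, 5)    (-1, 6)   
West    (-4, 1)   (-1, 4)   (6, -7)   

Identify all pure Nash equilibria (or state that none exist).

There is no pure-strategy Nash equilibrium

A profile is a Nash equilibrium when each player is best-responding to the other.
Alice's best responses — vs North: South (payoff 7); vs South: East (payoff 5); vs East: West (payoff 6).
Bob's best responses — vs North: East (payoff 4); vs South: East (payoff 4); vs East: East (payoff 6); vs West: South (payoff 4).
No cell has both players best-responding. For instance, Alice's best reply to North is South, but against South Bob prefers East over North.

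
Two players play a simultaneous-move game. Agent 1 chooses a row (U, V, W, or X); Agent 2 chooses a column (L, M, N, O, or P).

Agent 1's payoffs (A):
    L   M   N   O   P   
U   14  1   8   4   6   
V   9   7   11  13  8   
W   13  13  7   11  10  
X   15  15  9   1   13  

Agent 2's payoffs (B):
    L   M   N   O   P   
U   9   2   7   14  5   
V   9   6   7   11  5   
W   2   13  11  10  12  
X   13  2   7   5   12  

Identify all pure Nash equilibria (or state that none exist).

A profile is a Nash equilibrium when each player is best-responding to the other.
Agent 1's best responses — vs L: X (payoff 15); vs M: X (payoff 15); vs N: V (payoff 11); vs O: V (payoff 13); vs P: X (payoff 13).
Agent 2's best responses — vs U: O (payoff 14); vs V: O (payoff 11); vs W: M (payoff 13); vs X: L (payoff 13).
Mutual best responses occur at (V, O) and (X, L); at each, neither player gains by switching.

(V, O) and (X, L)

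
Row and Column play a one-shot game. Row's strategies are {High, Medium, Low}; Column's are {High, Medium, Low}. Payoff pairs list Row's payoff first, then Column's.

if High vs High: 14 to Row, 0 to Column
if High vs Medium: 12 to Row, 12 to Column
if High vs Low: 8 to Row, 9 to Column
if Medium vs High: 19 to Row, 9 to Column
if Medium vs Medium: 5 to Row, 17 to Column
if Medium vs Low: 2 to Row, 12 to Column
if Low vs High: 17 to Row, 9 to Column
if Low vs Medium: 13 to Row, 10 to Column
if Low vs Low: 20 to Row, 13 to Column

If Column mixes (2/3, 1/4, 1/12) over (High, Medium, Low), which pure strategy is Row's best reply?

Low

Compute Row's expected payoff from each pure strategy against the given mix.
High: (2/3)·14 + (1/4)·12 + (1/12)·8 = 13
Medium: (2/3)·19 + (1/4)·5 + (1/12)·2 = 169/12
Low: (2/3)·17 + (1/4)·13 + (1/12)·20 = 65/4
Highest expected payoff is 65/4, from Low.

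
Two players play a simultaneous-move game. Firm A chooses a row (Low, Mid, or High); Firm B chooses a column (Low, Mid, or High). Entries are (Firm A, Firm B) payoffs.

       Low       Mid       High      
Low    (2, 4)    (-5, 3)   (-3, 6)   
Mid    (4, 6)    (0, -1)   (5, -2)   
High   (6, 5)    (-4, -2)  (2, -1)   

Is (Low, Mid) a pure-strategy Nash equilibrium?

No

Holding Firm B at Mid: Firm A gets -5 from Low but could get 0 by switching to Mid. Firm A has a profitable deviation.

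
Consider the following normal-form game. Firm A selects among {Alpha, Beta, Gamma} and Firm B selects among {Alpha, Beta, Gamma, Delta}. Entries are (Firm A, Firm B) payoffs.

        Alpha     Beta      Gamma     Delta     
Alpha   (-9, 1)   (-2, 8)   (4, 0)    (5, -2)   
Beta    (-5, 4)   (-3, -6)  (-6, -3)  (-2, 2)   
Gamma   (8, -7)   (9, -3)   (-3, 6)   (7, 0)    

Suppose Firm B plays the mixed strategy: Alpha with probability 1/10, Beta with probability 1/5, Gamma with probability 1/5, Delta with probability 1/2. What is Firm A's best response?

Firm A's best reply maximizes expected payoff against the mix.
Alpha: (1/10)·(-9) + (1/5)·(-2) + (1/5)·4 + (1/2)·5 = 2
Beta: (1/10)·(-5) + (1/5)·(-3) + (1/5)·(-6) + (1/2)·(-2) = -33/10
Gamma: (1/10)·8 + (1/5)·9 + (1/5)·(-3) + (1/2)·7 = 11/2
Highest expected payoff is 11/2, from Gamma.

Gamma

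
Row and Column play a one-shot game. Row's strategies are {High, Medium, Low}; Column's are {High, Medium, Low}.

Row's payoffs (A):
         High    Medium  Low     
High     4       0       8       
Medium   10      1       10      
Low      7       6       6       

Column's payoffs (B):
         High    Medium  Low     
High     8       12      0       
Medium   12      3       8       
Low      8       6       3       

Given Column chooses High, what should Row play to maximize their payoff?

Medium

With Column fixed at High, Row's payoffs are: High → 4, Medium → 10, Low → 7.
The maximum is 10, achieved by Medium.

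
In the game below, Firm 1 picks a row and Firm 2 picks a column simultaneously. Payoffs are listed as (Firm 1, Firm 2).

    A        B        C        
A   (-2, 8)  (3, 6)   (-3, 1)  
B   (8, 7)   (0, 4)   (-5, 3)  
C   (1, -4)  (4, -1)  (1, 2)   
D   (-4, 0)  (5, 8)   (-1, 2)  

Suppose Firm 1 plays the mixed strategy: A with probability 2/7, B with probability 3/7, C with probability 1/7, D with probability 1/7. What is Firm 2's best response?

Firm 2's best reply maximizes expected payoff against the mix.
A: (2/7)·8 + (3/7)·7 + (1/7)·(-4) + (1/7)·0 = 33/7
B: (2/7)·6 + (3/7)·4 + (1/7)·(-1) + (1/7)·8 = 31/7
C: (2/7)·1 + (3/7)·3 + (1/7)·2 + (1/7)·2 = 15/7
Highest expected payoff is 33/7, from A.

A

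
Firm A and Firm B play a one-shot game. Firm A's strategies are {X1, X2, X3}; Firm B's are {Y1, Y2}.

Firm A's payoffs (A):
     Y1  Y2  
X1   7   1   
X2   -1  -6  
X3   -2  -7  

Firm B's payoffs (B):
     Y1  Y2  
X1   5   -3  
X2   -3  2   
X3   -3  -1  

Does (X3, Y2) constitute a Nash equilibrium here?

No

Holding Firm B at Y2: Firm A gets -7 from X3 but could get 1 by switching to X1. Firm A has a profitable deviation.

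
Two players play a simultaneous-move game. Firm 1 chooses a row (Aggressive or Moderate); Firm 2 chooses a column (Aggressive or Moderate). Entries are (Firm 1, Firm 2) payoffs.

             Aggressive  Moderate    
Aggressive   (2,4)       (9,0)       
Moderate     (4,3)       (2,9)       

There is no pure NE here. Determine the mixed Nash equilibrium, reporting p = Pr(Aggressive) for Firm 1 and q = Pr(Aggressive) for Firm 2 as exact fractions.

In a mixed NE each player is indifferent between their pure strategies, so the opponent's mix sets the indifference.
Firm 2 indifferent between Aggressive and Moderate: p·4 + (1−p)·3 = p·0 + (1−p)·9 ⟹ 3 + 1p = 9 + (-9)p ⟹ p = 3/5.
Firm 1 indifferent between Aggressive and Moderate: q·2 + (1−q)·9 = q·4 + (1−q)·2 ⟹ 9 + (-7)q = 2 + 2q ⟹ q = 7/9.

p = 3/5, q = 7/9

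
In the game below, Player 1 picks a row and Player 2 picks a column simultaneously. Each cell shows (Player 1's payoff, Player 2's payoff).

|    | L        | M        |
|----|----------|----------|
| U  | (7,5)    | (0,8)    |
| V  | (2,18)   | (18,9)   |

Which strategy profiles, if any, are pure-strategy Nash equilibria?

No pure-strategy Nash equilibrium

Check mutual best responses: a cell is a NE iff neither player can gain by unilaterally deviating.
Player 1's best responses — vs L: U (payoff 7); vs M: V (payoff 18).
Player 2's best responses — vs U: M (payoff 8); vs V: L (payoff 18).
No cell has both players best-responding. For instance, Player 1's best reply to M is V, but against V Player 2 prefers L over M.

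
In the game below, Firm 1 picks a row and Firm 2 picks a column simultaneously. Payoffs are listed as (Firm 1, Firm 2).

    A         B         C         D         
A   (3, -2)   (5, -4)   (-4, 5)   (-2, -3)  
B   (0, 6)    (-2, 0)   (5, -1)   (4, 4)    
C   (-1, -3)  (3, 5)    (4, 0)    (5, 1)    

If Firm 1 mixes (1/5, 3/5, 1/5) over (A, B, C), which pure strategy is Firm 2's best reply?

A

Firm 2's best reply maximizes expected payoff against the mix.
A: (1/5)·(-2) + (3/5)·6 + (1/5)·(-3) = 13/5
B: (1/5)·(-4) + (3/5)·0 + (1/5)·5 = 1/5
C: (1/5)·5 + (3/5)·(-1) + (1/5)·0 = 2/5
D: (1/5)·(-3) + (3/5)·4 + (1/5)·1 = 2
Highest expected payoff is 13/5, from A.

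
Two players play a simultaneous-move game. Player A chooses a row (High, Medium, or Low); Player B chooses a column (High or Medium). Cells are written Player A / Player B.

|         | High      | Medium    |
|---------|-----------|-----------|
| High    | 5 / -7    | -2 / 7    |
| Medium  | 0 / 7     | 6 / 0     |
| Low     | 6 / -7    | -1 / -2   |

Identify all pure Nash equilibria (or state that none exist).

There is no pure-strategy Nash equilibrium

Check mutual best responses: a cell is a NE iff neither player can gain by unilaterally deviating.
Player A's best responses — vs High: Low (payoff 6); vs Medium: Medium (payoff 6).
Player B's best responses — vs High: Medium (payoff 7); vs Medium: High (payoff 7); vs Low: Medium (payoff -2).
No cell has both players best-responding. For instance, Player A's best reply to High is Low, but against Low Player B prefers Medium over High.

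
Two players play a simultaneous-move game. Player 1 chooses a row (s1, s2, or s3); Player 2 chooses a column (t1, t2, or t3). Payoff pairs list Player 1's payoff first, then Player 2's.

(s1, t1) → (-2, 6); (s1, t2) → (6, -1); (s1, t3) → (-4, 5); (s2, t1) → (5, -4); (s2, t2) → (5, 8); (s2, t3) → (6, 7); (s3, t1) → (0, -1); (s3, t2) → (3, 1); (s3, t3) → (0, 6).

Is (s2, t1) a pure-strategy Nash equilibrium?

Holding Player 2 at t1: Player 1 gets 5 from s2, versus -2 from s1, 0 from s3. No profitable deviation for Player 1.
Holding Player 1 at s2: Player 2 gets -4 from t1 but could get 8 by switching to t2. Player 2 has a profitable deviation.

No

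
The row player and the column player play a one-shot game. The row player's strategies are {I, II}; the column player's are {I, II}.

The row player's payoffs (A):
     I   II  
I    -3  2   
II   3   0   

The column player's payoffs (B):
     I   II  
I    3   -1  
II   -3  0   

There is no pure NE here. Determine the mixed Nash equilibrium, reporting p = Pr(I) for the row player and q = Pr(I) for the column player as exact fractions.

p = 3/7, q = 1/4

In a mixed NE each player is indifferent between their pure strategies, so the opponent's mix sets the indifference.
The column player indifferent between I and II: p·3 + (1−p)·(-3) = p·(-1) + (1−p)·0 ⟹ (-3) + 6p = 0 + (-1)p ⟹ p = 3/7.
The row player indifferent between I and II: q·(-3) + (1−q)·2 = q·3 + (1−q)·0 ⟹ 2 + (-5)q = 0 + 3q ⟹ q = 1/4.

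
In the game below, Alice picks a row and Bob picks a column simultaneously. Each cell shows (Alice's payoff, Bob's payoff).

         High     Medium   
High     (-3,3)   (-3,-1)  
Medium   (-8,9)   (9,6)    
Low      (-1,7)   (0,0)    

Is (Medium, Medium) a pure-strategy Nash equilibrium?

Holding Bob at Medium: Alice gets 9 from Medium, versus -3 from High, 0 from Low. No profitable deviation for Alice.
Holding Alice at Medium: Bob gets 6 from Medium but could get 9 by switching to High. Bob has a profitable deviation.

No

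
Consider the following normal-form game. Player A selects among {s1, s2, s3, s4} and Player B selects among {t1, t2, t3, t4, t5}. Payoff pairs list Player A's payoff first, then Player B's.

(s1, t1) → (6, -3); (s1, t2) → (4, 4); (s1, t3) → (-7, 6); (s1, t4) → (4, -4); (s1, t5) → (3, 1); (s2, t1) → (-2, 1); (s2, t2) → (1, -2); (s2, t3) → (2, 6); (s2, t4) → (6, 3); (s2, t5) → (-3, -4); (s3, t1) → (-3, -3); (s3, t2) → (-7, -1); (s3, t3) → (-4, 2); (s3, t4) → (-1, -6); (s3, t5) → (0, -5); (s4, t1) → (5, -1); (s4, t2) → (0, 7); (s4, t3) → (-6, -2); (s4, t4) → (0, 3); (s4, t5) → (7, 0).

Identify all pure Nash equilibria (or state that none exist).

Check mutual best responses: a cell is a NE iff neither player can gain by unilaterally deviating.
Player A's best responses — vs t1: s1 (payoff 6); vs t2: s1 (payoff 4); vs t3: s2 (payoff 2); vs t4: s2 (payoff 6); vs t5: s4 (payoff 7).
Player B's best responses — vs s1: t3 (payoff 6); vs s2: t3 (payoff 6); vs s3: t3 (payoff 2); vs s4: t2 (payoff 7).
The only mutual best response is (s2, t3); neither player gains by switching there.

(s2, t3)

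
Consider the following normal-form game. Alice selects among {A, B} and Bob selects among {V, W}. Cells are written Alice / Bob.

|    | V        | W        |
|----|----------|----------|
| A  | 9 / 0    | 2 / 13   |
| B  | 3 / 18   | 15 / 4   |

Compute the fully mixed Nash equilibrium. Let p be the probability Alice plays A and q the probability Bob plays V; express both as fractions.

p = 14/27, q = 13/19

Each player's mixing probability is pinned down by making the *other* player indifferent.
Bob indifferent between V and W: p·0 + (1−p)·18 = p·13 + (1−p)·4 ⟹ 18 + (-18)p = 4 + 9p ⟹ p = 14/27.
Alice indifferent between A and B: q·9 + (1−q)·2 = q·3 + (1−q)·15 ⟹ 2 + 7q = 15 + (-12)q ⟹ q = 13/19.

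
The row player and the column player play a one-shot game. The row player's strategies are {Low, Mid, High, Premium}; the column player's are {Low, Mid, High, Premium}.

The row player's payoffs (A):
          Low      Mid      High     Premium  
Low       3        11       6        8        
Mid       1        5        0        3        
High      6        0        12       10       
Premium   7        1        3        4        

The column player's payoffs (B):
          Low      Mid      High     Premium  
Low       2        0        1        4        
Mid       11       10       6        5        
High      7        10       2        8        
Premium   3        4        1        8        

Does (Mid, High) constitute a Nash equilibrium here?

Holding the column player at High: the row player gets 0 from Mid but could get 12 by switching to High. The row player has a profitable deviation.

No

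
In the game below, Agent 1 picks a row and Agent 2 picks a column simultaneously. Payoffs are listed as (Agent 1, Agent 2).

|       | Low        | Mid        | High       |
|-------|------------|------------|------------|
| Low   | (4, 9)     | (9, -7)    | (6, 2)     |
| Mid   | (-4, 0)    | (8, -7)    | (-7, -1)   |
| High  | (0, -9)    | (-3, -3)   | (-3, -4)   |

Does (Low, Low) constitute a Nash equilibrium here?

Holding Agent 2 at Low: Agent 1 gets 4 from Low, versus -4 from Mid, 0 from High. No profitable deviation for Agent 1.
Holding Agent 1 at Low: Agent 2 gets 9 from Low, versus -7 from Mid, 2 from High. No profitable deviation for Agent 2 either.

Yes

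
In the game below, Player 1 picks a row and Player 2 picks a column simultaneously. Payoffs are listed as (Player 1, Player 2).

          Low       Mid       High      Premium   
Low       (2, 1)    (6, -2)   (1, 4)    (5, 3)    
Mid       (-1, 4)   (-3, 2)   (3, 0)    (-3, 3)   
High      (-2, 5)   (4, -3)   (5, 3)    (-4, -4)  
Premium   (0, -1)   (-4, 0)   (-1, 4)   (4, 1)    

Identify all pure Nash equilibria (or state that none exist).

There is no pure-strategy Nash equilibrium

Find each player's best response to every opponent strategy; NE are the intersections.
Player 1's best responses — vs Low: Low (payoff 2); vs Mid: Low (payoff 6); vs High: High (payoff 5); vs Premium: Low (payoff 5).
Player 2's best responses — vs Low: High (payoff 4); vs Mid: Low (payoff 4); vs High: Low (payoff 5); vs Premium: High (payoff 4).
No cell has both players best-responding. For instance, Player 1's best reply to Mid is Low, but against Low Player 2 prefers High over Mid.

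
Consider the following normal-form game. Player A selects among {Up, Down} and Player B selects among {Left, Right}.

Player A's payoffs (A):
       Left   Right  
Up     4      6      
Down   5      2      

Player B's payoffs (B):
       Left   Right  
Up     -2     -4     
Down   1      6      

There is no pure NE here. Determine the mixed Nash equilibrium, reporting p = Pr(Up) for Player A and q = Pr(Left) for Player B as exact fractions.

p = 5/7, q = 4/5

Each player's mixing probability is pinned down by making the *other* player indifferent.
Player B indifferent between Left and Right: p·(-2) + (1−p)·1 = p·(-4) + (1−p)·6 ⟹ 1 + (-3)p = 6 + (-10)p ⟹ p = 5/7.
Player A indifferent between Up and Down: q·4 + (1−q)·6 = q·5 + (1−q)·2 ⟹ 6 + (-2)q = 2 + 3q ⟹ q = 4/5.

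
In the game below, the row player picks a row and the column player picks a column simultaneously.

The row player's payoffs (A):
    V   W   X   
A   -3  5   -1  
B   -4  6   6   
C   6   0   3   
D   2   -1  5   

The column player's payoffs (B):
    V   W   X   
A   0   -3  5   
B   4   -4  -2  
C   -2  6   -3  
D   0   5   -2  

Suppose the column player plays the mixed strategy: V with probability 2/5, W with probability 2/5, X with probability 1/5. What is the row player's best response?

The row player's best reply maximizes expected payoff against the mix.
A: (2/5)·(-3) + (2/5)·5 + (1/5)·(-1) = 3/5
B: (2/5)·(-4) + (2/5)·6 + (1/5)·6 = 2
C: (2/5)·6 + (2/5)·0 + (1/5)·3 = 3
D: (2/5)·2 + (2/5)·(-1) + (1/5)·5 = 7/5
Highest expected payoff is 3, from C.

C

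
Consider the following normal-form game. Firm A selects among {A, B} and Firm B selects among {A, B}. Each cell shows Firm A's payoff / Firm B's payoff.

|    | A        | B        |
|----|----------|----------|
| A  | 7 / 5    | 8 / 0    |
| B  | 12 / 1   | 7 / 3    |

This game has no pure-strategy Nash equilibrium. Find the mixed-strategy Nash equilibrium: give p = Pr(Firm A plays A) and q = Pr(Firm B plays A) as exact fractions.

Each player's mixing probability is pinned down by making the *other* player indifferent.
Firm B indifferent between A and B: p·5 + (1−p)·1 = p·0 + (1−p)·3 ⟹ 1 + 4p = 3 + (-3)p ⟹ p = 2/7.
Firm A indifferent between A and B: q·7 + (1−q)·8 = q·12 + (1−q)·7 ⟹ 8 + (-1)q = 7 + 5q ⟹ q = 1/6.

p = 2/7, q = 1/6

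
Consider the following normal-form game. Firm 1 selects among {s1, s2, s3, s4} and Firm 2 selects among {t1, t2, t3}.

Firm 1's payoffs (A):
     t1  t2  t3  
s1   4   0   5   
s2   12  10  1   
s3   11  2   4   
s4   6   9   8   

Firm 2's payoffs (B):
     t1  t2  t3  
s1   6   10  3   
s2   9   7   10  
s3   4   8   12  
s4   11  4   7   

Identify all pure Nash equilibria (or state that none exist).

There is no pure-strategy Nash equilibrium

Check mutual best responses: a cell is a NE iff neither player can gain by unilaterally deviating.
Firm 1's best responses — vs t1: s2 (payoff 12); vs t2: s2 (payoff 10); vs t3: s4 (payoff 8).
Firm 2's best responses — vs s1: t2 (payoff 10); vs s2: t3 (payoff 10); vs s3: t3 (payoff 12); vs s4: t1 (payoff 11).
No cell has both players best-responding. For instance, Firm 1's best reply to t1 is s2, but against s2 Firm 2 prefers t3 over t1.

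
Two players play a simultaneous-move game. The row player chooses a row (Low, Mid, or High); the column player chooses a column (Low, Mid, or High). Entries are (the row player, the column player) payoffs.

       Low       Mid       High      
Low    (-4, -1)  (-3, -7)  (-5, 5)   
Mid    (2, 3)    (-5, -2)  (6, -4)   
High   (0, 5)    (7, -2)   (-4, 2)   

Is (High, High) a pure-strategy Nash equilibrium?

Holding the column player at High: the row player gets -4 from High but could get 6 by switching to Mid. The row player has a profitable deviation.

No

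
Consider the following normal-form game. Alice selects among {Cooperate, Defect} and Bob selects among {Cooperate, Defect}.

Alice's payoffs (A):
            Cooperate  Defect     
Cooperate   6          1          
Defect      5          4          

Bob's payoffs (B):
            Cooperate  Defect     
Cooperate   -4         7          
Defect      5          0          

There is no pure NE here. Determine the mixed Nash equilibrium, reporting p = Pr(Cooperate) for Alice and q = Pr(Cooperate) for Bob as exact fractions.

Each player's mixing probability is pinned down by making the *other* player indifferent.
Bob indifferent between Cooperate and Defect: p·(-4) + (1−p)·5 = p·7 + (1−p)·0 ⟹ 5 + (-9)p = 0 + 7p ⟹ p = 5/16.
Alice indifferent between Cooperate and Defect: q·6 + (1−q)·1 = q·5 + (1−q)·4 ⟹ 1 + 5q = 4 + 1q ⟹ q = 3/4.

p = 5/16, q = 3/4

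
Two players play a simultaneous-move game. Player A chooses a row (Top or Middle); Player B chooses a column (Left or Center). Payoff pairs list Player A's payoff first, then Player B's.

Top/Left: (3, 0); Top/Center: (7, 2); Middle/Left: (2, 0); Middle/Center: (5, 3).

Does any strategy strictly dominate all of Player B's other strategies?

Center

A strategy is strictly dominant if it gives Player B a strictly higher payoff than every other strategy, against every choice by the opponent.
Center strictly dominates: vs Top: 2 > 0; vs Middle: 3 > 0.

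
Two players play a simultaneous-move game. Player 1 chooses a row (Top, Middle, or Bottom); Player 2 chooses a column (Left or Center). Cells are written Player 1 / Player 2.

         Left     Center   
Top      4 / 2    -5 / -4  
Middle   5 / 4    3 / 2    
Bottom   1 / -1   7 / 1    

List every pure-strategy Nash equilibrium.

(Middle, Left) and (Bottom, Center)

Check mutual best responses: a cell is a NE iff neither player can gain by unilaterally deviating.
Player 1's best responses — vs Left: Middle (payoff 5); vs Center: Bottom (payoff 7).
Player 2's best responses — vs Top: Left (payoff 2); vs Middle: Left (payoff 4); vs Bottom: Center (payoff 1).
Mutual best responses occur at (Middle, Left) and (Bottom, Center); at each, neither player gains by switching.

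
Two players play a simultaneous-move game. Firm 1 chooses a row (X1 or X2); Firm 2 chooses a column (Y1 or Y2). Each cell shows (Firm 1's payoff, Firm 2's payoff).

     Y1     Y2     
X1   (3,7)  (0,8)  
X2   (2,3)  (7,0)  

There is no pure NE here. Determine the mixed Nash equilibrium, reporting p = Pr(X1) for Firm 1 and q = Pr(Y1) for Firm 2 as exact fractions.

p = 3/4, q = 7/8

Each player's mixing probability is pinned down by making the *other* player indifferent.
Firm 2 indifferent between Y1 and Y2: p·7 + (1−p)·3 = p·8 + (1−p)·0 ⟹ 3 + 4p = 0 + 8p ⟹ p = 3/4.
Firm 1 indifferent between X1 and X2: q·3 + (1−q)·0 = q·2 + (1−q)·7 ⟹ 0 + 3q = 7 + (-5)q ⟹ q = 7/8.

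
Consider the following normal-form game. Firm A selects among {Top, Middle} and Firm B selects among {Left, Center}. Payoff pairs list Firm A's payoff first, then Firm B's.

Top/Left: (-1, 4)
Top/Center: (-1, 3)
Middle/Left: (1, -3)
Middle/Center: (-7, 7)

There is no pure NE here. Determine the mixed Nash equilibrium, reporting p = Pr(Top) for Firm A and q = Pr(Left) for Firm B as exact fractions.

p = 10/11, q = 3/4

Each player's mixing probability is pinned down by making the *other* player indifferent.
Firm B indifferent between Left and Center: p·4 + (1−p)·(-3) = p·3 + (1−p)·7 ⟹ (-3) + 7p = 7 + (-4)p ⟹ p = 10/11.
Firm A indifferent between Top and Middle: q·(-1) + (1−q)·(-1) = q·1 + (1−q)·(-7) ⟹ (-1) + 0q = (-7) + 8q ⟹ q = 3/4.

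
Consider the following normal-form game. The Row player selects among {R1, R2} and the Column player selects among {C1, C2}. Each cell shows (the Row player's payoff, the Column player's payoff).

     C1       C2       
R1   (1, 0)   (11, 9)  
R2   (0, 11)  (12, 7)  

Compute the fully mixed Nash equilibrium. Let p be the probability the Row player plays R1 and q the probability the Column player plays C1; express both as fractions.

In a mixed NE each player is indifferent between their pure strategies, so the opponent's mix sets the indifference.
The Column player indifferent between C1 and C2: p·0 + (1−p)·11 = p·9 + (1−p)·7 ⟹ 11 + (-11)p = 7 + 2p ⟹ p = 4/13.
The Row player indifferent between R1 and R2: q·1 + (1−q)·11 = q·0 + (1−q)·12 ⟹ 11 + (-10)q = 12 + (-12)q ⟹ q = 1/2.

p = 4/13, q = 1/2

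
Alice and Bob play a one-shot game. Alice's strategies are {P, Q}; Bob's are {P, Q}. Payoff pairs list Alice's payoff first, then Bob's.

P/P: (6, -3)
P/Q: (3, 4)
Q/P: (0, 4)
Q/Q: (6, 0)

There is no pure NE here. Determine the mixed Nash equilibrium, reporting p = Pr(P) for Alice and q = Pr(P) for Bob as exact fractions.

p = 4/11, q = 1/3

Each player's mixing probability is pinned down by making the *other* player indifferent.
Bob indifferent between P and Q: p·(-3) + (1−p)·4 = p·4 + (1−p)·0 ⟹ 4 + (-7)p = 0 + 4p ⟹ p = 4/11.
Alice indifferent between P and Q: q·6 + (1−q)·3 = q·0 + (1−q)·6 ⟹ 3 + 3q = 6 + (-6)q ⟹ q = 1/3.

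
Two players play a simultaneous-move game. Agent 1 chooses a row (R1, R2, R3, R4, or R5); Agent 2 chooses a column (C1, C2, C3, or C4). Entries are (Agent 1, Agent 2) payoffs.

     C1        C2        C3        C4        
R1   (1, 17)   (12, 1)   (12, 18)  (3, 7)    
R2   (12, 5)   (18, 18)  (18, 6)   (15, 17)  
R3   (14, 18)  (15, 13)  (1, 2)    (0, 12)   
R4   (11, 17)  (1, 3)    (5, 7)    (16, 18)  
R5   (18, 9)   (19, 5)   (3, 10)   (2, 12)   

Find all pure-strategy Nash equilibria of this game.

(R4, C4)

Find each player's best response to every opponent strategy; NE are the intersections.
Agent 1's best responses — vs C1: R5 (payoff 18); vs C2: R5 (payoff 19); vs C3: R2 (payoff 18); vs C4: R4 (payoff 16).
Agent 2's best responses — vs R1: C3 (payoff 18); vs R2: C2 (payoff 18); vs R3: C1 (payoff 18); vs R4: C4 (payoff 18); vs R5: C4 (payoff 12).
The only mutual best response is (R4, C4); neither player gains by switching there.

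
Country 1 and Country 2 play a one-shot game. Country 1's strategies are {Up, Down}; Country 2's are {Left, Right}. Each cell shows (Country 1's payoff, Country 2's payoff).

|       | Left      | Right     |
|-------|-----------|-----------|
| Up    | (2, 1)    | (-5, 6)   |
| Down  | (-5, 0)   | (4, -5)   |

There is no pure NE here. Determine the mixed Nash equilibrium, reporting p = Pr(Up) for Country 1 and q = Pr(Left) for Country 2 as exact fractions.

p = 1/2, q = 9/16

In a mixed NE each player is indifferent between their pure strategies, so the opponent's mix sets the indifference.
Country 2 indifferent between Left and Right: p·1 + (1−p)·0 = p·6 + (1−p)·(-5) ⟹ 0 + 1p = (-5) + 11p ⟹ p = 1/2.
Country 1 indifferent between Up and Down: q·2 + (1−q)·(-5) = q·(-5) + (1−q)·4 ⟹ (-5) + 7q = 4 + (-9)q ⟹ q = 9/16.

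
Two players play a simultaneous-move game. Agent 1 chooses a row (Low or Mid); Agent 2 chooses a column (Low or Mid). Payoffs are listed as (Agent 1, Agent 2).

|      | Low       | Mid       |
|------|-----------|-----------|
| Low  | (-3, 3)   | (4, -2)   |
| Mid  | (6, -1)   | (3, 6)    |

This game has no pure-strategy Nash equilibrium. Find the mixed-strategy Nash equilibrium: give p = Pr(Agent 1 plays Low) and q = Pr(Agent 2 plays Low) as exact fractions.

p = 7/12, q = 1/10

Each player's mixing probability is pinned down by making the *other* player indifferent.
Agent 2 indifferent between Low and Mid: p·3 + (1−p)·(-1) = p·(-2) + (1−p)·6 ⟹ (-1) + 4p = 6 + (-8)p ⟹ p = 7/12.
Agent 1 indifferent between Low and Mid: q·(-3) + (1−q)·4 = q·6 + (1−q)·3 ⟹ 4 + (-7)q = 3 + 3q ⟹ q = 1/10.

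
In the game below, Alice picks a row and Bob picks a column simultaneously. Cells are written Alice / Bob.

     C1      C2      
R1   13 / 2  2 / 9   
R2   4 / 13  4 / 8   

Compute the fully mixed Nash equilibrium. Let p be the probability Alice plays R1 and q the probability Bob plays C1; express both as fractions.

p = 5/12, q = 2/11

Each player's mixing probability is pinned down by making the *other* player indifferent.
Bob indifferent between C1 and C2: p·2 + (1−p)·13 = p·9 + (1−p)·8 ⟹ 13 + (-11)p = 8 + 1p ⟹ p = 5/12.
Alice indifferent between R1 and R2: q·13 + (1−q)·2 = q·4 + (1−q)·4 ⟹ 2 + 11q = 4 + 0q ⟹ q = 2/11.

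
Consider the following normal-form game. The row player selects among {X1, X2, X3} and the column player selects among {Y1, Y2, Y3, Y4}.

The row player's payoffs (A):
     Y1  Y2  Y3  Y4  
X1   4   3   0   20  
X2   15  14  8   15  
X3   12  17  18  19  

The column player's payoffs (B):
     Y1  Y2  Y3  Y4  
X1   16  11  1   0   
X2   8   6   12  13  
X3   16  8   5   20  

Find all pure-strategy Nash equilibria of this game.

A profile is a Nash equilibrium when each player is best-responding to the other.
The row player's best responses — vs Y1: X2 (payoff 15); vs Y2: X3 (payoff 17); vs Y3: X3 (payoff 18); vs Y4: X1 (payoff 20).
The column player's best responses — vs X1: Y1 (payoff 16); vs X2: Y4 (payoff 13); vs X3: Y4 (payoff 20).
No cell has both players best-responding. For instance, the row player's best reply to Y2 is X3, but against X3 the column player prefers Y4 over Y2.

There is no pure-strategy Nash equilibrium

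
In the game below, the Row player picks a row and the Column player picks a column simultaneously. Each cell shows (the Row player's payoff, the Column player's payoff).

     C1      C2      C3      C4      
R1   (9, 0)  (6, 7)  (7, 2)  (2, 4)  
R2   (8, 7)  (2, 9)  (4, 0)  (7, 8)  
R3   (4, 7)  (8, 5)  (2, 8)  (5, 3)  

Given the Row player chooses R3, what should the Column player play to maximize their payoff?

With the Row player fixed at R3, the Column player's payoffs are: C1 → 7, C2 → 5, C3 → 8, C4 → 3.
The maximum is 8, achieved by C3.

C3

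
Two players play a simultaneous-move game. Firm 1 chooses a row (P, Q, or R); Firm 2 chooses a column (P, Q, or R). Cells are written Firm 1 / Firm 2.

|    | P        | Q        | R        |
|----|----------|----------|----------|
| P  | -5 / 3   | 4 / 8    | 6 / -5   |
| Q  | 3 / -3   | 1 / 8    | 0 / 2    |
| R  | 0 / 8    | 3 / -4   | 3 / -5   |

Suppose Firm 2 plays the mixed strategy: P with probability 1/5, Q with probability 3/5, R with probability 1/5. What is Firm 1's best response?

P

Firm 1's best reply maximizes expected payoff against the mix.
P: (1/5)·(-5) + (3/5)·4 + (1/5)·6 = 13/5
Q: (1/5)·3 + (3/5)·1 + (1/5)·0 = 6/5
R: (1/5)·0 + (3/5)·3 + (1/5)·3 = 12/5
Highest expected payoff is 13/5, from P.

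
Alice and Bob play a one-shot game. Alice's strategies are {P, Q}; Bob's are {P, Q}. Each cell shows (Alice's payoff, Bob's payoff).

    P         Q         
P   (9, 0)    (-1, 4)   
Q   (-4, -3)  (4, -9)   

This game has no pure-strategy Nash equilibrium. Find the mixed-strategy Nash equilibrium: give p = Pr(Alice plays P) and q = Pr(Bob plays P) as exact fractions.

Each player's mixing probability is pinned down by making the *other* player indifferent.
Bob indifferent between P and Q: p·0 + (1−p)·(-3) = p·4 + (1−p)·(-9) ⟹ (-3) + 3p = (-9) + 13p ⟹ p = 3/5.
Alice indifferent between P and Q: q·9 + (1−q)·(-1) = q·(-4) + (1−q)·4 ⟹ (-1) + 10q = 4 + (-8)q ⟹ q = 5/18.

p = 3/5, q = 5/18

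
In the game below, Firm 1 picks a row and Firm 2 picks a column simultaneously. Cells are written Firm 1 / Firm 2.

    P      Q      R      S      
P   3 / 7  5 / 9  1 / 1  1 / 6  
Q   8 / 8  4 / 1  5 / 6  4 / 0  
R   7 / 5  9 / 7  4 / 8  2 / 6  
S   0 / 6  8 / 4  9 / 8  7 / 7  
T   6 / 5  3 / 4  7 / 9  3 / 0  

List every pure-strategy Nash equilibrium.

Find each player's best response to every opponent strategy; NE are the intersections.
Firm 1's best responses — vs P: Q (payoff 8); vs Q: R (payoff 9); vs R: S (payoff 9); vs S: S (payoff 7).
Firm 2's best responses — vs P: Q (payoff 9); vs Q: P (payoff 8); vs R: R (payoff 8); vs S: R (payoff 8); vs T: R (payoff 9).
Mutual best responses occur at (Q, P) and (S, R); at each, neither player gains by switching.

(Q, P) and (S, R)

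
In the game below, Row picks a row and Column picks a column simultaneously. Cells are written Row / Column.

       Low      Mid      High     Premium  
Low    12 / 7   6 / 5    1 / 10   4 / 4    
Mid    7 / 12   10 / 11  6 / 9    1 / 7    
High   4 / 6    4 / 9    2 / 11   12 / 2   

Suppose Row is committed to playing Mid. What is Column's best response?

Low

With Row fixed at Mid, Column's payoffs are: Low → 12, Mid → 11, High → 9, Premium → 7.
The maximum is 12, achieved by Low.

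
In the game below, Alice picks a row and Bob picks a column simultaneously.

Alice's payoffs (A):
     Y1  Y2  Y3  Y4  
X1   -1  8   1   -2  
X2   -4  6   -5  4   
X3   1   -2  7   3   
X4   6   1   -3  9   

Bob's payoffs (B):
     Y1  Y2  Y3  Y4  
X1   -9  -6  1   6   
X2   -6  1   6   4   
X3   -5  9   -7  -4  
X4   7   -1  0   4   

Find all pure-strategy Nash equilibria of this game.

(X4, Y1)

Check mutual best responses: a cell is a NE iff neither player can gain by unilaterally deviating.
Alice's best responses — vs Y1: X4 (payoff 6); vs Y2: X1 (payoff 8); vs Y3: X3 (payoff 7); vs Y4: X4 (payoff 9).
Bob's best responses — vs X1: Y4 (payoff 6); vs X2: Y3 (payoff 6); vs X3: Y2 (payoff 9); vs X4: Y1 (payoff 7).
The only mutual best response is (X4, Y1); neither player gains by switching there.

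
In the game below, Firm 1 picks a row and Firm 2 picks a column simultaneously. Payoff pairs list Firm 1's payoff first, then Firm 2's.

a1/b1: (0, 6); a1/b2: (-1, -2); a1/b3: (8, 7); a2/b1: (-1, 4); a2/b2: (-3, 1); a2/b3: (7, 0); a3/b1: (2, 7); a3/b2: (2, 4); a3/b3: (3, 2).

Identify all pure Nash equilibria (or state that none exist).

(a1, b3) and (a3, b1)

Find each player's best response to every opponent strategy; NE are the intersections.
Firm 1's best responses — vs b1: a3 (payoff 2); vs b2: a3 (payoff 2); vs b3: a1 (payoff 8).
Firm 2's best responses — vs a1: b3 (payoff 7); vs a2: b1 (payoff 4); vs a3: b1 (payoff 7).
Mutual best responses occur at (a1, b3) and (a3, b1); at each, neither player gains by switching.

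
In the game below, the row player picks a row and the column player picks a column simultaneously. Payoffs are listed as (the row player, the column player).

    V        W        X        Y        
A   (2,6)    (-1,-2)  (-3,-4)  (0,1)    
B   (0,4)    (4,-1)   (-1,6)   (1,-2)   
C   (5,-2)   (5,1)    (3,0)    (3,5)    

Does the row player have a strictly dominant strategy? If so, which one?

Check whether one of the row player's strategies beats all alternatives regardless of what the opponent does.
C strictly dominates: vs V: 5 > each of {2, 0}; vs W: 5 > each of {-1, 4}; vs X: 3 > each of {-3, -1}; vs Y: 3 > each of {0, 1}.

C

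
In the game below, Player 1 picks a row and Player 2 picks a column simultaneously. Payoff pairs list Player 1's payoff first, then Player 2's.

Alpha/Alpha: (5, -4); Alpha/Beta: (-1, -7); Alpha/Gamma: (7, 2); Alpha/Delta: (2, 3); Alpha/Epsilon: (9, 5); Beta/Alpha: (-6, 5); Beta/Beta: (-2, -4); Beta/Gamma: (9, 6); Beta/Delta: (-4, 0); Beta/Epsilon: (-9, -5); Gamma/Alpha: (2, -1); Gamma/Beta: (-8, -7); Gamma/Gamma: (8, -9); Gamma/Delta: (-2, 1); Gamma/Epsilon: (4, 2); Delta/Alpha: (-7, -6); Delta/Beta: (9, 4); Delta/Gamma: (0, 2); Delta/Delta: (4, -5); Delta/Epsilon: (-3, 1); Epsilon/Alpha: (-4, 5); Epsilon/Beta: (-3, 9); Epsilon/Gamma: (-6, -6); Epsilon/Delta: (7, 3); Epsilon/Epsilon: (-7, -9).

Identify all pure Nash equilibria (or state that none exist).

(Alpha, Epsilon), (Beta, Gamma), and (Delta, Beta)

Find each player's best response to every opponent strategy; NE are the intersections.
Player 1's best responses — vs Alpha: Alpha (payoff 5); vs Beta: Delta (payoff 9); vs Gamma: Beta (payoff 9); vs Delta: Epsilon (payoff 7); vs Epsilon: Alpha (payoff 9).
Player 2's best responses — vs Alpha: Epsilon (payoff 5); vs Beta: Gamma (payoff 6); vs Gamma: Epsilon (payoff 2); vs Delta: Beta (payoff 4); vs Epsilon: Beta (payoff 9).
Mutual best responses occur at (Alpha, Epsilon), (Beta, Gamma), and (Delta, Beta); at each, neither player gains by switching.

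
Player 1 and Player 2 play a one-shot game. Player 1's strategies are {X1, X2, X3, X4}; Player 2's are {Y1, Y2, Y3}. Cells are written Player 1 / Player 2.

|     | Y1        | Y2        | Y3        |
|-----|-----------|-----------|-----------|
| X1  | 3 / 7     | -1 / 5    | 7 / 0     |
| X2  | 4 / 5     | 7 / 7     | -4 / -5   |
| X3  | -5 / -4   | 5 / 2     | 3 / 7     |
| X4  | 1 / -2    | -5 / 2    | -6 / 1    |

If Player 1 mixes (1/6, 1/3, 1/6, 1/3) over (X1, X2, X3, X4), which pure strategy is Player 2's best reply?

Y2

Player 2's best reply maximizes expected payoff against the mix.
Y1: (1/6)·7 + (1/3)·5 + (1/6)·(-4) + (1/3)·(-2) = 3/2
Y2: (1/6)·5 + (1/3)·7 + (1/6)·2 + (1/3)·2 = 25/6
Y3: (1/6)·0 + (1/3)·(-5) + (1/6)·7 + (1/3)·1 = -1/6
Highest expected payoff is 25/6, from Y2.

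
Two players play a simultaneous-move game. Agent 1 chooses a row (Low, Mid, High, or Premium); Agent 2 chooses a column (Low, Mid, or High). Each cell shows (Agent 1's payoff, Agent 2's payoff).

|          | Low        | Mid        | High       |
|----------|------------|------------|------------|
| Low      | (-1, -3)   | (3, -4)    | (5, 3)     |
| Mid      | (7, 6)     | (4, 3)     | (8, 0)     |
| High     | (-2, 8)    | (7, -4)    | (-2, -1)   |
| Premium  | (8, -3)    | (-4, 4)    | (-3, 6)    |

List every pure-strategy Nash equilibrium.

Check mutual best responses: a cell is a NE iff neither player can gain by unilaterally deviating.
Agent 1's best responses — vs Low: Premium (payoff 8); vs Mid: High (payoff 7); vs High: Mid (payoff 8).
Agent 2's best responses — vs Low: High (payoff 3); vs Mid: Low (payoff 6); vs High: Low (payoff 8); vs Premium: High (payoff 6).
No cell has both players best-responding. For instance, Agent 1's best reply to Mid is High, but against High Agent 2 prefers Low over Mid.

None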